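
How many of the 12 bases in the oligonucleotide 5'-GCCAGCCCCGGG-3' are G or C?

11

Base counts: T=0, A=1, C=6, G=5
G+C = 5 + 6 = 11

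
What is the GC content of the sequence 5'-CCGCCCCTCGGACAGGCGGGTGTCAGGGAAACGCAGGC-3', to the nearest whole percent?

74%

Scanning the sequence gives T=3, A=7, C=13, G=15.
G+C = 15 + 13 = 28 out of 38 bases
%GC = 28/38 × 100 = 73.68% ≈ 74%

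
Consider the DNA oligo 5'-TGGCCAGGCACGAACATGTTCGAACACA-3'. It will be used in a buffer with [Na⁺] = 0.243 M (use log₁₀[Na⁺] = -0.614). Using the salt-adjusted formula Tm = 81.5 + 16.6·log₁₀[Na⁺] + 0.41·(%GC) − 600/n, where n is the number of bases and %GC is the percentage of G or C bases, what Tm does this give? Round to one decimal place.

Length n = 28. Counting bases: C=8, T=4, G=7, A=9
G+C = 15, so %GC = 15/28 × 100 = 53.571%
Salt term: 16.6 × (-0.614) = -10.192
GC term: 0.41 × 53.571 = 21.964; length term: −600/28 = −21.429
Tm = 81.5 + (-10.192) + 21.964 − 21.429 = 71.843 → 71.8°C

71.8°C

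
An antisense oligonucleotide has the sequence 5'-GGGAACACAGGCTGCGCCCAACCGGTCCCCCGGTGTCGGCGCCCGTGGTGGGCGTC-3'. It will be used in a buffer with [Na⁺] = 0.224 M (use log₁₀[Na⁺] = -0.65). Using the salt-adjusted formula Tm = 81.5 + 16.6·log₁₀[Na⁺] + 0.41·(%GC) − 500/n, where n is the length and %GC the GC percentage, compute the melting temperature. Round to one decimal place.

93.3°C

Length n = 56. Base counts: A=6, T=7, G=22, C=21
G+C = 43, so %GC = 43/56 × 100 = 76.786%
Salt term: 16.6 × (-0.65) = -10.79
GC term: 0.41 × 76.786 = 31.482; length term: −500/56 = −8.929
Tm = 81.5 + (-10.79) + 31.482 − 8.929 = 93.263 → 93.3°C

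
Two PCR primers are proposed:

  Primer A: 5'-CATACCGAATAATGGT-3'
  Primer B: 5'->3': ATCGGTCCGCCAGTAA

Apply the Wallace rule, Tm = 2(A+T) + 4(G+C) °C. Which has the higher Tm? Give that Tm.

Primer B, 50°C

Primer A: A+T=10, G+C=6 → Tm = 2(10)+4(6) = 44°C
Primer B: A+T=7, G+C=9 → Tm = 2(7)+4(9) = 50°C
44°C vs 50°C → primer B is higher.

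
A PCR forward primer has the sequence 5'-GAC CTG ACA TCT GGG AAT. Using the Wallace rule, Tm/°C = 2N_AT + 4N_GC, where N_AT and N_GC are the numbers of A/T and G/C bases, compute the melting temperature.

54°C

Base counts: A=5, C=4, T=4, G=5
AT pairs contribute 9, GC pairs contribute 9.
Tm = 4·9 + 2·9 = 36 + 18 = 54°C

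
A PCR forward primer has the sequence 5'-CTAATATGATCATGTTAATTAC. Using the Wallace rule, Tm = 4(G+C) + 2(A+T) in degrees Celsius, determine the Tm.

54°C

T=9, C=3, A=8, G=2
AT pairs contribute 17, GC pairs contribute 5.
Tm = 4·5 + 2·17 = 20 + 34 = 54°C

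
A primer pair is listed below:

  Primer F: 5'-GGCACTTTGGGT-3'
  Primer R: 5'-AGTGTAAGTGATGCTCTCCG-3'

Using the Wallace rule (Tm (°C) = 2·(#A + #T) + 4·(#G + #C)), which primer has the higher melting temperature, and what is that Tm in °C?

Primer F: A+T=5, G+C=7 → Tm = 2(5)+4(7) = 38°C
Primer R: A+T=10, G+C=10 → Tm = 2(10)+4(10) = 60°C
38°C vs 60°C → primer R is higher.

Primer R, 60°C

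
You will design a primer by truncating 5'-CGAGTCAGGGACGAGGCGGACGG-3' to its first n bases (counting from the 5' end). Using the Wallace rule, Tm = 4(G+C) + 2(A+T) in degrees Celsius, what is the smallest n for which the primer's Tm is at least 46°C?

First 13 bases: CGAGTCAGGGACG → Tm = 44°C (< 46°C)
First 14 bases: CGAGTCAGGGACGA → Tm = 46°C (≥ 46°C)
Each additional base adds 2°C (A/T) or 4°C (G/C), so Tm is non-decreasing in n; n = 14 is the first length to reach 46°C.

n = 14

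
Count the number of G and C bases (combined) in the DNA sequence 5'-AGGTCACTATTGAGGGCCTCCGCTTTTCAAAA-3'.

Counting bases: T=9, G=7, C=8, A=8
G+C = 7 + 8 = 15

15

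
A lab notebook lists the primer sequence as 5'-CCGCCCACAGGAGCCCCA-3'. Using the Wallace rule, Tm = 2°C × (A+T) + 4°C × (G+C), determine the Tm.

Base counts: C=10, A=4, G=4, T=0
A+T = 4, G+C = 14
Tm = 2×4 + 4×14 = 64°C

64°C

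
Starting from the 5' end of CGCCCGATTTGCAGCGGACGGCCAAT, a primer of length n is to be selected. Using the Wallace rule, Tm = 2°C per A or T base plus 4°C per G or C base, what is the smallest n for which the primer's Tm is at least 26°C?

First 6 bases: CGCCCG → Tm = 24°C (< 26°C)
First 7 bases: CGCCCGA → Tm = 26°C (≥ 26°C)
Each additional base adds 2°C (A/T) or 4°C (G/C), so Tm is non-decreasing in n; n = 7 is the first length to reach 26°C.

n = 7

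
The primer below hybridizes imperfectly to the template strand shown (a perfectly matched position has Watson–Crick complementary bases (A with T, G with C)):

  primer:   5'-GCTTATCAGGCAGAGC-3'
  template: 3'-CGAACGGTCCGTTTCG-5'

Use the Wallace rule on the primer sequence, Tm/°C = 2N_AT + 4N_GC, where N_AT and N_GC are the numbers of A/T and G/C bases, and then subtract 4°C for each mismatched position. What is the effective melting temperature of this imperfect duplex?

Primer base counts: A=4, T=3, G=5, C=4 → A+T=7, G+C=9
Perfect-match Tm = 2(7) + 4(9) = 14 + 36 = 50°C
Mismatches (positions where the bases are not complementary): 3 (at positions 5, 6, 13)
Effective Tm = 50 − 3×4 = 50 − 12 = 38°C

38°C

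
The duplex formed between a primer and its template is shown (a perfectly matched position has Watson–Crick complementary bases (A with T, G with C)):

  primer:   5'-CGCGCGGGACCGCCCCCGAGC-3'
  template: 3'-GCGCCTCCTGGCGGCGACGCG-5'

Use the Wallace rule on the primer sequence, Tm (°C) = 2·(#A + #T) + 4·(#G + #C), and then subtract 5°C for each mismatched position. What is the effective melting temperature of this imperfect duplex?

55°C

Primer base counts: A=2, T=0, G=8, C=11 → A+T=2, G+C=19
Perfect-match Tm = 2(2) + 4(19) = 4 + 76 = 80°C
Mismatches (positions where the bases are not complementary): 5 (at positions 5, 6, 15, 17, 19)
Effective Tm = 80 − 5×5 = 80 − 25 = 55°C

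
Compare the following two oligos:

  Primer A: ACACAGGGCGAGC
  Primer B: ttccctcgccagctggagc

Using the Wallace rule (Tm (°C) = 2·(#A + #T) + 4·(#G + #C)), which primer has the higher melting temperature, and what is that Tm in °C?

Primer B, 64°C

Primer A: A+T=4, G+C=9 → Tm = 2(4)+4(9) = 44°C
Primer B: A+T=6, G+C=13 → Tm = 2(6)+4(13) = 64°C
44°C vs 64°C → primer B is higher.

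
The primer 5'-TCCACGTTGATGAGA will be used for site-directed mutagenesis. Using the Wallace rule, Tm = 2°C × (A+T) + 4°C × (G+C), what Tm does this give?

44°C

Counting bases: G=4, A=4, C=3, T=4
AT pairs contribute 8, GC pairs contribute 7.
Tm = 4·7 + 2·8 = 28 + 16 = 44°C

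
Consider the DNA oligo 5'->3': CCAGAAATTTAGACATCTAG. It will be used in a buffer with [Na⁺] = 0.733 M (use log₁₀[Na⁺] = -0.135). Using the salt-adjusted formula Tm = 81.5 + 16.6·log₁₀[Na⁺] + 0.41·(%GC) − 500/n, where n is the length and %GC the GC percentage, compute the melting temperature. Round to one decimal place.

Length n = 20. T=5, A=8, G=3, C=4
G+C = 7, so %GC = 7/20 × 100 = 35%
Salt term: 16.6 × (-0.135) = -2.241
GC term: 0.41 × 35 = 14.35; length term: −500/20 = −25
Tm = 81.5 + (-2.241) + 14.35 − 25 = 68.609 → 68.6°C

68.6°C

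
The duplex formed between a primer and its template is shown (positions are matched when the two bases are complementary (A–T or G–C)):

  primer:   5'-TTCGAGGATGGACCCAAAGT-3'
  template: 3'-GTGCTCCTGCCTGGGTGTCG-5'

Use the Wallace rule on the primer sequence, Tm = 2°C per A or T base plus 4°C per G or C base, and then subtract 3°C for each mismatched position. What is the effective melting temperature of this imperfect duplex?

45°C

Primer base counts: A=6, T=4, G=6, C=4 → A+T=10, G+C=10
Perfect-match Tm = 2(10) + 4(10) = 20 + 40 = 60°C
Mismatches (positions where the bases are not complementary): 5 (at positions 1, 2, 9, 17, 20)
Effective Tm = 60 − 5×3 = 60 − 15 = 45°C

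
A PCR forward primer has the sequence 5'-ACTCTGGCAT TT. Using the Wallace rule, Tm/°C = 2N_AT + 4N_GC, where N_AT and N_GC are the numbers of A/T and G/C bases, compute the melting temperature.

Base counts: A=2, C=3, G=2, T=5
A+T = 7, G+C = 5
Tm = 2×7 + 4×5 = 34°C

34°C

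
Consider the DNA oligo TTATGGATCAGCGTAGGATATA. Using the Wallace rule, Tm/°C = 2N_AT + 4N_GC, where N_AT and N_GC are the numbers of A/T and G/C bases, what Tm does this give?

Base counts: A=7, T=7, G=6, C=2
AT pairs contribute 14, GC pairs contribute 8.
Tm = 2×14 + 4×8 = 60°C

60°C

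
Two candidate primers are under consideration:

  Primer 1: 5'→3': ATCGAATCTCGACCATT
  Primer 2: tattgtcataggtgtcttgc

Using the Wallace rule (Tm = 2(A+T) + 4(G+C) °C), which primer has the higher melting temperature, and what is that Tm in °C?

Primer 1: A+T=10, G+C=7 → Tm = 2(10)+4(7) = 48°C
Primer 2: A+T=12, G+C=8 → Tm = 2(12)+4(8) = 56°C
48°C vs 56°C → primer 2 is higher.

Primer 2, 56°C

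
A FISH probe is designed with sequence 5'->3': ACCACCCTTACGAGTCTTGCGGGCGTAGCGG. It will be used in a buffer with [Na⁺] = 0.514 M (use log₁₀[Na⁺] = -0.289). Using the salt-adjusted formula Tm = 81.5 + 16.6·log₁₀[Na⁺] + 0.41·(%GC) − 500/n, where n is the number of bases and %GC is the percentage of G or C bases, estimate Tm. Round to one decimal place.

87.0°C

Length n = 31. C=10, T=6, A=5, G=10
G+C = 20, so %GC = 20/31 × 100 = 64.516%
Salt term: 16.6 × (-0.289) = -4.797
GC term: 0.41 × 64.516 = 26.452; length term: −500/31 = −16.129
Tm = 81.5 + (-4.797) + 26.452 − 16.129 = 87.026 → 87.0°C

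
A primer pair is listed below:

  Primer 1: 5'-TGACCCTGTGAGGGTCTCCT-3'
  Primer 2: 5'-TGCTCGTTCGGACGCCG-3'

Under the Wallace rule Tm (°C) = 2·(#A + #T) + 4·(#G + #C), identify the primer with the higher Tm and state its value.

Primer 1, 64°C

Primer 1: A+T=8, G+C=12 → Tm = 2(8)+4(12) = 64°C
Primer 2: A+T=5, G+C=12 → Tm = 2(5)+4(12) = 58°C
64°C vs 58°C → primer 1 is higher.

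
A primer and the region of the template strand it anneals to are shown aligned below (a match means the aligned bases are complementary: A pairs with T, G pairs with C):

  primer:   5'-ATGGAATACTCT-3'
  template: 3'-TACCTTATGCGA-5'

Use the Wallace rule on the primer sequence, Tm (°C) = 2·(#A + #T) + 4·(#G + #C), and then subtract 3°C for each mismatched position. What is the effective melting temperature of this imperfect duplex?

29°C

Primer base counts: A=4, T=4, G=2, C=2 → A+T=8, G+C=4
Perfect-match Tm = 2(8) + 4(4) = 16 + 16 = 32°C
Mismatches (positions where the bases are not complementary): 1 (at position 10)
Effective Tm = 32 − 1×3 = 32 − 3 = 29°C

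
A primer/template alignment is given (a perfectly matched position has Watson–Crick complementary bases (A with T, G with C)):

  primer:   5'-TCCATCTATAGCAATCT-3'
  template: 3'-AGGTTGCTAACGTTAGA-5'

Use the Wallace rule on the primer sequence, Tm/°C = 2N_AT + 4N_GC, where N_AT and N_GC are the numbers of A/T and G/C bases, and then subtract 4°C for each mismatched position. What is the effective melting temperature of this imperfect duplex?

Primer base counts: A=5, T=6, G=1, C=5 → A+T=11, G+C=6
Perfect-match Tm = 2(11) + 4(6) = 22 + 24 = 46°C
Mismatches (positions where the bases are not complementary): 3 (at positions 5, 7, 10)
Effective Tm = 46 − 3×4 = 46 − 12 = 34°C

34°C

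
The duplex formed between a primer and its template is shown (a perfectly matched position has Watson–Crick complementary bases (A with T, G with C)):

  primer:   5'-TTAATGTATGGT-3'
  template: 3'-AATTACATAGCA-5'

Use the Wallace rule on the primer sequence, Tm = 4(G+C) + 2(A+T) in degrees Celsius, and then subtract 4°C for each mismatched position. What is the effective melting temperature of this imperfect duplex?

Primer base counts: A=3, T=6, G=3, C=0 → A+T=9, G+C=3
Perfect-match Tm = 2(9) + 4(3) = 18 + 12 = 30°C
Mismatches (positions where the bases are not complementary): 1 (at position 10)
Effective Tm = 30 − 1×4 = 30 − 4 = 26°C

26°C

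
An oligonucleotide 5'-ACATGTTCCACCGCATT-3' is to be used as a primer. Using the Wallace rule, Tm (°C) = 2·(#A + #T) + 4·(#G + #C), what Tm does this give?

T=5, C=6, A=4, G=2
So N_AT = 9 and N_GC = 8.
Tm = 4·8 + 2·9 = 32 + 18 = 50°C

50°C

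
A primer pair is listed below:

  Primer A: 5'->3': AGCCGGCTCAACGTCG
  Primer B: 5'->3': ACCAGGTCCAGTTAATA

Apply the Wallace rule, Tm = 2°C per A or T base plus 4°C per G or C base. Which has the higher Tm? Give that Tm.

Primer A, 54°C

Primer A: A+T=5, G+C=11 → Tm = 2(5)+4(11) = 54°C
Primer B: A+T=10, G+C=7 → Tm = 2(10)+4(7) = 48°C
54°C vs 48°C → primer A is higher.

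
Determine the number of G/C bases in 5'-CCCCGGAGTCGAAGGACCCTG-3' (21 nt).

15

C=8, G=7, T=2, A=4
Total G or C: 7 + 8 = 15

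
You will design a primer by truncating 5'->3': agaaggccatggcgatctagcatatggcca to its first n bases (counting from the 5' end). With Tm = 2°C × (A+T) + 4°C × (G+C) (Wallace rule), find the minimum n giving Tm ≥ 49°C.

First 15 bases: AGAAGGCCATGGCGA → Tm = 48°C (< 49°C)
First 16 bases: AGAAGGCCATGGCGAT → Tm = 50°C (≥ 49°C)
Since every base adds ≥2°C, Tm only increases with n, so the threshold is first crossed at n = 16.

n = 16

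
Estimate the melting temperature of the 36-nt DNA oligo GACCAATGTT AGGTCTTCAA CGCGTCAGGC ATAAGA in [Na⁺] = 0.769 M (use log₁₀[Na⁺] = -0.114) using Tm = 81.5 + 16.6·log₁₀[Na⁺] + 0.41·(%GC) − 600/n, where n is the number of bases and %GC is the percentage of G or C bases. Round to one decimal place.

Length n = 36. C=8, A=11, G=9, T=8
G+C = 17, so %GC = 17/36 × 100 = 47.222%
Salt term: 16.6 × (-0.114) = -1.892
GC term: 0.41 × 47.222 = 19.361; length term: −600/36 = −16.667
Tm = 81.5 + (-1.892) + 19.361 − 16.667 = 82.302 → 82.3°C

82.3°C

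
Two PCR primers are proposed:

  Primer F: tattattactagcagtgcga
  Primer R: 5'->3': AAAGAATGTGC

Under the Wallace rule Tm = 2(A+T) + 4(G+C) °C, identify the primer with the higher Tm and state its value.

Primer F, 54°C

Primer F: A+T=13, G+C=7 → Tm = 2(13)+4(7) = 54°C
Primer R: A+T=7, G+C=4 → Tm = 2(7)+4(4) = 30°C
54°C vs 30°C → primer F is higher.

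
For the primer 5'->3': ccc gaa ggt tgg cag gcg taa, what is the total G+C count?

Base counts: G=8, C=5, A=5, T=3
Total G or C: 8 + 5 = 13

13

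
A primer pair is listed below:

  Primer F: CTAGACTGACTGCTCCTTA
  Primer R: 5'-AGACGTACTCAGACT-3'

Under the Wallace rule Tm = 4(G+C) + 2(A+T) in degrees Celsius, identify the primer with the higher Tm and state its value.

Primer F: A+T=10, G+C=9 → Tm = 2(10)+4(9) = 56°C
Primer R: A+T=8, G+C=7 → Tm = 2(8)+4(7) = 44°C
56°C vs 44°C → primer F is higher.

Primer F, 56°C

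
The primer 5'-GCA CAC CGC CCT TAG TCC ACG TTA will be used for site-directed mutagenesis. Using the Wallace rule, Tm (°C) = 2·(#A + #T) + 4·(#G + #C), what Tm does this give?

76°C

Scanning the sequence gives G=4, T=5, C=10, A=5.
A+T = 10, G+C = 14
Tm = 2(10) + 4(14) = 20 + 56 = 76°C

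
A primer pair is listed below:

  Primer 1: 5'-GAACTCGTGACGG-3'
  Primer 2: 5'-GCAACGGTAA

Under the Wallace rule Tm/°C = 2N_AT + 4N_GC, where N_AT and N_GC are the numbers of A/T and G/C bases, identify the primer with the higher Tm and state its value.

Primer 1: A+T=5, G+C=8 → Tm = 2(5)+4(8) = 42°C
Primer 2: A+T=5, G+C=5 → Tm = 2(5)+4(5) = 30°C
42°C vs 30°C → primer 1 is higher.

Primer 1, 42°C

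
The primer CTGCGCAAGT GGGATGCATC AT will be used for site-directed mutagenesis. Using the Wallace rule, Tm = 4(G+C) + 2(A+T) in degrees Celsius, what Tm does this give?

Scanning the sequence gives G=7, C=5, A=5, T=5.
A+T = 10, G+C = 12
Tm = 2(10) + 4(12) = 20 + 48 = 68°C

68°C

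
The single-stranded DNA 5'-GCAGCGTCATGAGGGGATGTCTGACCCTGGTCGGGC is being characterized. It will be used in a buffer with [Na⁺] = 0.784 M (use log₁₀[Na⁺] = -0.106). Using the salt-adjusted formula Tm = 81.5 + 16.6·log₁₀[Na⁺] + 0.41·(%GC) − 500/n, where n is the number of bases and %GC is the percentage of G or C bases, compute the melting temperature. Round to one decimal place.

Length n = 36. Base counts: A=5, G=15, C=9, T=7
G+C = 24, so %GC = 24/36 × 100 = 66.667%
Salt term: 16.6 × (-0.106) = -1.76
GC term: 0.41 × 66.667 = 27.333; length term: −500/36 = −13.889
Tm = 81.5 + (-1.76) + 27.333 − 13.889 = 93.184 → 93.2°C

93.2°C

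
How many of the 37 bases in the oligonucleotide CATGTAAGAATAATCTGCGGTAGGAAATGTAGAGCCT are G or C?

Counting bases: G=10, T=9, A=13, C=5
Total G or C: 10 + 5 = 15

15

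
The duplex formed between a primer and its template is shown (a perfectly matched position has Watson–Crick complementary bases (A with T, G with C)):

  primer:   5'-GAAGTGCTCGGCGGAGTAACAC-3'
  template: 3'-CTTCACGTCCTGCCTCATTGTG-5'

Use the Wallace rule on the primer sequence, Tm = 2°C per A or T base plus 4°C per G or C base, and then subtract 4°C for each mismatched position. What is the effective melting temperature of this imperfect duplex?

Primer base counts: A=6, T=3, G=8, C=5 → A+T=9, G+C=13
Perfect-match Tm = 2(9) + 4(13) = 18 + 52 = 70°C
Mismatches (positions where the bases are not complementary): 3 (at positions 8, 9, 11)
Effective Tm = 70 − 3×4 = 70 − 12 = 58°C

58°C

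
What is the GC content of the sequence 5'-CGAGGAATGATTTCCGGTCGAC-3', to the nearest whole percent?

55%

Base counts: A=5, G=7, C=5, T=5
G+C = 7 + 5 = 12 out of 22 bases
%GC = 12/22 × 100 = 54.55% ≈ 55%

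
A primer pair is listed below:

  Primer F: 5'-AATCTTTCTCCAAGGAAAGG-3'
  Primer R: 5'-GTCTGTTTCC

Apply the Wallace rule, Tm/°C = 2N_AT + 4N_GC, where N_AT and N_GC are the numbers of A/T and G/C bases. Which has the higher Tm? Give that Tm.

Primer F, 56°C

Primer F: A+T=12, G+C=8 → Tm = 2(12)+4(8) = 56°C
Primer R: A+T=5, G+C=5 → Tm = 2(5)+4(5) = 30°C
56°C vs 30°C → primer F is higher.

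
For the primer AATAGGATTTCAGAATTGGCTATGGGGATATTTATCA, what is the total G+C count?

12

Base counts: G=9, A=12, C=3, T=13
G+C = 9 + 3 = 12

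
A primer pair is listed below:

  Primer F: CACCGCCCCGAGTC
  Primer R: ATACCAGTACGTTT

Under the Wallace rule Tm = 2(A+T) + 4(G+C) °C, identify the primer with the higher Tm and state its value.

Primer F: A+T=3, G+C=11 → Tm = 2(3)+4(11) = 50°C
Primer R: A+T=9, G+C=5 → Tm = 2(9)+4(5) = 38°C
50°C vs 38°C → primer F is higher.

Primer F, 50°C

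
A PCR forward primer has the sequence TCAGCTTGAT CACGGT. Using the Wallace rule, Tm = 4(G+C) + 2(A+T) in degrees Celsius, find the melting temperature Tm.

48°C

A=3, G=4, T=5, C=4
So N_AT = 8 and N_GC = 8.
Tm = 2×8 + 4×8 = 48°C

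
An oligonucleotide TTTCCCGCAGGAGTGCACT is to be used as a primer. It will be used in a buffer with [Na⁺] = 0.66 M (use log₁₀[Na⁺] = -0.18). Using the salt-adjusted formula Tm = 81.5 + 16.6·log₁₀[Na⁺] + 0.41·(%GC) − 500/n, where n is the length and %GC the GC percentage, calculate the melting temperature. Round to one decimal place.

75.9°C

Length n = 19. G=5, A=3, C=6, T=5
G+C = 11, so %GC = 11/19 × 100 = 57.895%
Salt term: 16.6 × (-0.18) = -2.988
GC term: 0.41 × 57.895 = 23.737; length term: −500/19 = −26.316
Tm = 81.5 + (-2.988) + 23.737 − 26.316 = 75.933 → 75.9°C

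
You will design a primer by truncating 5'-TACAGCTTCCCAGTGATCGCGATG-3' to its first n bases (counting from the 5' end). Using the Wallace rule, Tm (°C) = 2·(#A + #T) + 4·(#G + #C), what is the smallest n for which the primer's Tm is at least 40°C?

First 12 bases: TACAGCTTCCCA → Tm = 36°C (< 40°C)
First 13 bases: TACAGCTTCCCAG → Tm = 40°C (≥ 40°C)
Each additional base adds 2°C (A/T) or 4°C (G/C), so Tm is non-decreasing in n; n = 13 is the first length to reach 40°C.

n = 13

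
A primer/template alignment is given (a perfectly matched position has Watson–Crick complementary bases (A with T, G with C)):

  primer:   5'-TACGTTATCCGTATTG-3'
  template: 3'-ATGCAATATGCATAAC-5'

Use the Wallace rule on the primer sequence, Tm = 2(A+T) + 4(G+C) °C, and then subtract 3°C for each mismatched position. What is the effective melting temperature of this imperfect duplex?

41°C

Primer base counts: A=3, T=7, G=3, C=3 → A+T=10, G+C=6
Perfect-match Tm = 2(10) + 4(6) = 20 + 24 = 44°C
Mismatches (positions where the bases are not complementary): 1 (at position 9)
Effective Tm = 44 − 1×3 = 44 − 3 = 41°C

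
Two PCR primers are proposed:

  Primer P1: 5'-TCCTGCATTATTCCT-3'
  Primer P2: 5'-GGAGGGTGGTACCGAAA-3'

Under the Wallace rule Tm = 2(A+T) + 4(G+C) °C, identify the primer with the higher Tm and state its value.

Primer P1: A+T=9, G+C=6 → Tm = 2(9)+4(6) = 42°C
Primer P2: A+T=7, G+C=10 → Tm = 2(7)+4(10) = 54°C
42°C vs 54°C → primer P2 is higher.

Primer P2, 54°C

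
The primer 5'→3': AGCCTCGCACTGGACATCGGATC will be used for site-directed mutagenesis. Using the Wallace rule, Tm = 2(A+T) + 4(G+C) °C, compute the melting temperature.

T=4, G=6, A=5, C=8
AT pairs contribute 9, GC pairs contribute 14.
Tm = 2(9) + 4(14) = 18 + 56 = 74°C

74°C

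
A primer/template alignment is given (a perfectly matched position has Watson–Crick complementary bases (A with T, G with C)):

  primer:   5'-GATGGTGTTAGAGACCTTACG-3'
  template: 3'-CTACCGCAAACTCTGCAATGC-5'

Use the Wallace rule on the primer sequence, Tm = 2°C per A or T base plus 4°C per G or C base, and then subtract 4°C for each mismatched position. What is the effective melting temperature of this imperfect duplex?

50°C

Primer base counts: A=5, T=6, G=7, C=3 → A+T=11, G+C=10
Perfect-match Tm = 2(11) + 4(10) = 22 + 40 = 62°C
Mismatches (positions where the bases are not complementary): 3 (at positions 6, 10, 16)
Effective Tm = 62 − 3×4 = 62 − 12 = 50°C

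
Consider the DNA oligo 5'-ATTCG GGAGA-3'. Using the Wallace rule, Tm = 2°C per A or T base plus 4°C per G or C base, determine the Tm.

Scanning the sequence gives T=2, C=1, G=4, A=3.
A+T = 5, G+C = 5
Tm = 2×5 + 4×5 = 30°C

30°C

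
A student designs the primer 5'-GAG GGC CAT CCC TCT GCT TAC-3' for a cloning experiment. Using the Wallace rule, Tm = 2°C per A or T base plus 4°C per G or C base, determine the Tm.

68°C

Base counts: C=8, A=3, G=5, T=5
A+T = 8, G+C = 13
Tm = 2×8 + 4×13 = 68°C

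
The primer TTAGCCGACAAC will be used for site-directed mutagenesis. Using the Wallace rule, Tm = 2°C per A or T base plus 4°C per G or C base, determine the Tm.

Scanning the sequence gives T=2, A=4, C=4, G=2.
A+T = 6, G+C = 6
Tm = 2×6 + 4×6 = 36°C

36°C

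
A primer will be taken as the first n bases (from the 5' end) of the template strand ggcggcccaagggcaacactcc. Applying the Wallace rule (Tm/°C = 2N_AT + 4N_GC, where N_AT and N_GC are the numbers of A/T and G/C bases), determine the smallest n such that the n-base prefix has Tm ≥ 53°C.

First 14 bases: GGCGGCCCAAGGGC → Tm = 52°C (< 53°C)
First 15 bases: GGCGGCCCAAGGGCA → Tm = 54°C (≥ 53°C)
Each additional base adds 2°C (A/T) or 4°C (G/C), so Tm is non-decreasing in n; n = 15 is the first length to reach 53°C.

n = 15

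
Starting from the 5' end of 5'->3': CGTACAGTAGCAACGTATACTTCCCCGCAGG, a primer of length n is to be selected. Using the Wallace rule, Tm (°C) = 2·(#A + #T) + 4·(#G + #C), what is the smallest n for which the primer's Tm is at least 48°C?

First 15 bases: CGTACAGTAGCAACG → Tm = 46°C (< 48°C)
First 16 bases: CGTACAGTAGCAACGT → Tm = 48°C (≥ 48°C)
Each additional base adds 2°C (A/T) or 4°C (G/C), so Tm is non-decreasing in n; n = 16 is the first length to reach 48°C.

n = 16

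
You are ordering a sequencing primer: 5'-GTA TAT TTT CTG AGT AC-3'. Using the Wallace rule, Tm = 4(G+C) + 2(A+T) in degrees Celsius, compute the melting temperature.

Base counts: G=3, C=2, T=8, A=4
A+T = 12, G+C = 5
Tm = 2×12 + 4×5 = 44°C

44°C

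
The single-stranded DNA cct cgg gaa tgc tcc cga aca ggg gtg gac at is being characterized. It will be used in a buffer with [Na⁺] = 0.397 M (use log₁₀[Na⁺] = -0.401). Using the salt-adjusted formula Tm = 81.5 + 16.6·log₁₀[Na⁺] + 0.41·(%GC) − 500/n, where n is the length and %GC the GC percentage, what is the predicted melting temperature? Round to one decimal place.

84.8°C

Length n = 32. Counting bases: T=5, C=9, A=7, G=11
G+C = 20, so %GC = 20/32 × 100 = 62.5%
Salt term: 16.6 × (-0.401) = -6.657
GC term: 0.41 × 62.5 = 25.625; length term: −500/32 = −15.625
Tm = 81.5 + (-6.657) + 25.625 − 15.625 = 84.843 → 84.8°C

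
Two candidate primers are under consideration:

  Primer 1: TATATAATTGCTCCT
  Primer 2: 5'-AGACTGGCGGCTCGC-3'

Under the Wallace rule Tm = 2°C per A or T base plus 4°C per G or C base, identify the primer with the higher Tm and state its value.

Primer 1: A+T=11, G+C=4 → Tm = 2(11)+4(4) = 38°C
Primer 2: A+T=4, G+C=11 → Tm = 2(4)+4(11) = 52°C
38°C vs 52°C → primer 2 is higher.

Primer 2, 52°C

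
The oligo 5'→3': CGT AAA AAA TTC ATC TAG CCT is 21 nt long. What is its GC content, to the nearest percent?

Base counts: G=2, C=5, T=6, A=8
G+C = 2 + 5 = 7 out of 21 bases
%GC = 7/21 × 100 = 33.33% ≈ 33%

33%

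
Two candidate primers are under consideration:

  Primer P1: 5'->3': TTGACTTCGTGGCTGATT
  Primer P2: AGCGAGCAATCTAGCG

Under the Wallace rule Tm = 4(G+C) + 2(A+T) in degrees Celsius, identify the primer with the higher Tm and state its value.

Primer P1: A+T=10, G+C=8 → Tm = 2(10)+4(8) = 52°C
Primer P2: A+T=7, G+C=9 → Tm = 2(7)+4(9) = 50°C
52°C vs 50°C → primer P1 is higher.

Primer P1, 52°C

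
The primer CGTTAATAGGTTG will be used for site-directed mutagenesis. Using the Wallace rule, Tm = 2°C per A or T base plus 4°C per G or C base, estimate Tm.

36°C

Counting bases: A=3, T=5, G=4, C=1
So N_AT = 8 and N_GC = 5.
Tm = 2×8 + 4×5 = 36°C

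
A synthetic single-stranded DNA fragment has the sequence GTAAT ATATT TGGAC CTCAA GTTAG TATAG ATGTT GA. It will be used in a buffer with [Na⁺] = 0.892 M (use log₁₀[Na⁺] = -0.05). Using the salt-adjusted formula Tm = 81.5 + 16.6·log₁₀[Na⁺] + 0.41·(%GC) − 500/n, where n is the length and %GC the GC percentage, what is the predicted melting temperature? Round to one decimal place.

Length n = 37. Base counts: A=12, T=14, C=3, G=8
G+C = 11, so %GC = 11/37 × 100 = 29.73%
Salt term: 16.6 × (-0.05) = -0.83
GC term: 0.41 × 29.73 = 12.189; length term: −500/37 = −13.514
Tm = 81.5 + (-0.83) + 12.189 − 13.514 = 79.345 → 79.3°C

79.3°C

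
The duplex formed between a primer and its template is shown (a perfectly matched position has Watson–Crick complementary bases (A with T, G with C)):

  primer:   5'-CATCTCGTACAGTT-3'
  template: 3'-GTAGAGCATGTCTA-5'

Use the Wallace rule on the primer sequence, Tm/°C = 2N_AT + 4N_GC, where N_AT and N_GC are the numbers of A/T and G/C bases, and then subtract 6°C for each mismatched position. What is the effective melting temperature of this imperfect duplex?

34°C

Primer base counts: A=3, T=5, G=2, C=4 → A+T=8, G+C=6
Perfect-match Tm = 2(8) + 4(6) = 16 + 24 = 40°C
Mismatches (positions where the bases are not complementary): 1 (at position 13)
Effective Tm = 40 − 1×6 = 40 − 6 = 34°C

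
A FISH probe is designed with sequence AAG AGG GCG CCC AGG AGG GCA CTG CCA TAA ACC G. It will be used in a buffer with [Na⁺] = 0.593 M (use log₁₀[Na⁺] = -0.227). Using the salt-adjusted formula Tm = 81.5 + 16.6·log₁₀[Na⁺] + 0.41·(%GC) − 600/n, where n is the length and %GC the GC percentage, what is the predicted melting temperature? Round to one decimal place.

Length n = 34. Base counts: C=10, G=12, T=2, A=10
G+C = 22, so %GC = 22/34 × 100 = 64.706%
Salt term: 16.6 × (-0.227) = -3.768
GC term: 0.41 × 64.706 = 26.529; length term: −600/34 = −17.647
Tm = 81.5 + (-3.768) + 26.529 − 17.647 = 86.614 → 86.6°C

86.6°C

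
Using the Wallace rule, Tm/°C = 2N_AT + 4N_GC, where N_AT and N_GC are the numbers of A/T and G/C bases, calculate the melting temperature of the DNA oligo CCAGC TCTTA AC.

Base counts: T=3, A=3, C=5, G=1
A+T = 6, G+C = 6
Tm = 2×6 + 4×6 = 36°C

36°C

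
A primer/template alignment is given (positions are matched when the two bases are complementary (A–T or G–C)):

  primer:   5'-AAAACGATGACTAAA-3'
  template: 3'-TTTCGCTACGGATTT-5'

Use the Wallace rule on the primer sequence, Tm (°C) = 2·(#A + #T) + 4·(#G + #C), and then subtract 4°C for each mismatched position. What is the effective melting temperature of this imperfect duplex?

30°C

Primer base counts: A=9, T=2, G=2, C=2 → A+T=11, G+C=4
Perfect-match Tm = 2(11) + 4(4) = 22 + 16 = 38°C
Mismatches (positions where the bases are not complementary): 2 (at positions 4, 10)
Effective Tm = 38 − 2×4 = 38 − 8 = 30°C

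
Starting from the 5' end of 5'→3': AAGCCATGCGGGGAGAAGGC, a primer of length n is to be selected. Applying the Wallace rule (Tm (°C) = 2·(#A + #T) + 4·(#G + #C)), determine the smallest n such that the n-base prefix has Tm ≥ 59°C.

First 18 bases: AAGCCATGCGGGGAGAAG → Tm = 58°C (< 59°C)
First 19 bases: AAGCCATGCGGGGAGAAGG → Tm = 62°C (≥ 59°C)
Each additional base adds 2°C (A/T) or 4°C (G/C), so Tm is non-decreasing in n; n = 19 is the first length to reach 59°C.

n = 19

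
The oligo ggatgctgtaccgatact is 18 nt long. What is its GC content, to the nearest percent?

50%

T=5, C=4, A=4, G=5
G+C = 5 + 4 = 9 out of 18 bases
%GC = 9/18 × 100 = 50% ≈ 50%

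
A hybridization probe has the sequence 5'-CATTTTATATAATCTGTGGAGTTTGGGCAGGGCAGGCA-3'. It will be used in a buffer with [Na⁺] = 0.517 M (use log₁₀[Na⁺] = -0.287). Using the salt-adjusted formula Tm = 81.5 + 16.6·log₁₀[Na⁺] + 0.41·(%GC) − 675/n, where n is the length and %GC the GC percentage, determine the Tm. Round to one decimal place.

77.3°C

Length n = 38. Scanning the sequence gives T=12, A=9, C=5, G=12.
G+C = 17, so %GC = 17/38 × 100 = 44.737%
Salt term: 16.6 × (-0.287) = -4.764
GC term: 0.41 × 44.737 = 18.342; length term: −675/38 = −17.763
Tm = 81.5 + (-4.764) + 18.342 − 17.763 = 77.315 → 77.3°C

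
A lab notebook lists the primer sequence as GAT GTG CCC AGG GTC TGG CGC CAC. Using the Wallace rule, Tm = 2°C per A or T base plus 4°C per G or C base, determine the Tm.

Counting bases: G=9, C=8, A=3, T=4
AT pairs contribute 7, GC pairs contribute 17.
Tm = 2×7 + 4×17 = 82°C

82°C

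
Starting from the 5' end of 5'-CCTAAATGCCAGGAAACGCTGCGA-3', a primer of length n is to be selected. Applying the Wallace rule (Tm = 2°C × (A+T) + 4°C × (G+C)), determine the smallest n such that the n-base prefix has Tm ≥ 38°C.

n = 13

First 12 bases: CCTAAATGCCAG → Tm = 36°C (< 38°C)
First 13 bases: CCTAAATGCCAGG → Tm = 40°C (≥ 38°C)
Since every base adds ≥2°C, Tm only increases with n, so the threshold is first crossed at n = 13.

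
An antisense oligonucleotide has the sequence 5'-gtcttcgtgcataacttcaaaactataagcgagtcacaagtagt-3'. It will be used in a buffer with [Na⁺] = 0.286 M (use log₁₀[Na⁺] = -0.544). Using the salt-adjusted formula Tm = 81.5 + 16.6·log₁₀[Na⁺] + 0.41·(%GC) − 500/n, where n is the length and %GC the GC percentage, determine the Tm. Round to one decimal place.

Length n = 44. G=8, T=12, A=15, C=9
G+C = 17, so %GC = 17/44 × 100 = 38.636%
Salt term: 16.6 × (-0.544) = -9.03
GC term: 0.41 × 38.636 = 15.841; length term: −500/44 = −11.364
Tm = 81.5 + (-9.03) + 15.841 − 11.364 = 76.947 → 76.9°C

76.9°C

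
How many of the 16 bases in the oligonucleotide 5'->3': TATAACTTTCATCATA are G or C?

Scanning the sequence gives G=0, T=7, A=6, C=3.
Total G or C: 0 + 3 = 3

3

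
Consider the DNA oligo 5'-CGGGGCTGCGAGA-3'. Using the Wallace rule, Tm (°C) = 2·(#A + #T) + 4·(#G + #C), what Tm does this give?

46°C

T=1, C=3, G=7, A=2
So N_AT = 3 and N_GC = 10.
Tm = 2×3 + 4×10 = 46°C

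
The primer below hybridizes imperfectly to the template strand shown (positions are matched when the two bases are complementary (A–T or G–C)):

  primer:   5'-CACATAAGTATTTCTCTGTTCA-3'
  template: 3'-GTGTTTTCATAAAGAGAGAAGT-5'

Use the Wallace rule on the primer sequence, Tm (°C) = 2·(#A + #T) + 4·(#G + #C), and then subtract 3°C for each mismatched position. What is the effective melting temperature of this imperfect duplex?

Primer base counts: A=6, T=9, G=2, C=5 → A+T=15, G+C=7
Perfect-match Tm = 2(15) + 4(7) = 30 + 28 = 58°C
Mismatches (positions where the bases are not complementary): 2 (at positions 5, 18)
Effective Tm = 58 − 2×3 = 58 − 6 = 52°C

52°C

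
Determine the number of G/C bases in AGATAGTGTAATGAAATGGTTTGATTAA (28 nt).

Scanning the sequence gives T=10, G=7, A=11, C=0.
Total G or C: 7 + 0 = 7

7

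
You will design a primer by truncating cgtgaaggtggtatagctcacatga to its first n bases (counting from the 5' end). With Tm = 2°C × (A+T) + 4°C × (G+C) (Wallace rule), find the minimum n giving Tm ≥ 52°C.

First 16 bases: CGTGAAGGTGGTATAG → Tm = 48°C (< 52°C)
First 17 bases: CGTGAAGGTGGTATAGC → Tm = 52°C (≥ 52°C)
Since every base adds ≥2°C, Tm only increases with n, so the threshold is first crossed at n = 17.

n = 17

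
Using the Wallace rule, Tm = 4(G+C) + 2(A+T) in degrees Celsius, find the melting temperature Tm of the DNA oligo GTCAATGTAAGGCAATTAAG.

54°C

G=5, A=8, C=2, T=5
A+T = 13, G+C = 7
Tm = 4·7 + 2·13 = 28 + 26 = 54°C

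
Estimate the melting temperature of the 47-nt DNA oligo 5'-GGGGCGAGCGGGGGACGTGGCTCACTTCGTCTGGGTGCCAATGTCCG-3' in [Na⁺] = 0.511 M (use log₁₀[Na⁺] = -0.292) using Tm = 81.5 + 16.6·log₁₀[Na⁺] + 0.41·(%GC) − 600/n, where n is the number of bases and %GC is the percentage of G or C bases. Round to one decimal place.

Length n = 47. T=9, A=5, C=12, G=21
G+C = 33, so %GC = 33/47 × 100 = 70.213%
Salt term: 16.6 × (-0.292) = -4.847
GC term: 0.41 × 70.213 = 28.787; length term: −600/47 = −12.766
Tm = 81.5 + (-4.847) + 28.787 − 12.766 = 92.674 → 92.7°C

92.7°C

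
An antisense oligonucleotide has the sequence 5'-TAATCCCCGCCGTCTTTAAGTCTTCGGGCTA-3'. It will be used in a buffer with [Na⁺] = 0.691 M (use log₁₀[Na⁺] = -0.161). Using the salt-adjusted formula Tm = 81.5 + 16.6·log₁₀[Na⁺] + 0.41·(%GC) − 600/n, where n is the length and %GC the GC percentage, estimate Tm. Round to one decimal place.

80.6°C

Length n = 31. Counting bases: T=10, A=5, G=6, C=10
G+C = 16, so %GC = 16/31 × 100 = 51.613%
Salt term: 16.6 × (-0.161) = -2.673
GC term: 0.41 × 51.613 = 21.161; length term: −600/31 = −19.355
Tm = 81.5 + (-2.673) + 21.161 − 19.355 = 80.633 → 80.6°C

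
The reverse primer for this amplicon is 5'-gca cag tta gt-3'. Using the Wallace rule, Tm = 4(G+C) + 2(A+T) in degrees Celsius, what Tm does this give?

32°C

C=2, T=3, G=3, A=3
So N_AT = 6 and N_GC = 5.
Tm = 2(6) + 4(5) = 12 + 20 = 32°C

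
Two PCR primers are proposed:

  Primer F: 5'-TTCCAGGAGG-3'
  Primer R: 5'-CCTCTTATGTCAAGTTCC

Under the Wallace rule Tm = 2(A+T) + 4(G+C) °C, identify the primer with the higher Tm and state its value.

Primer F: A+T=4, G+C=6 → Tm = 2(4)+4(6) = 32°C
Primer R: A+T=10, G+C=8 → Tm = 2(10)+4(8) = 52°C
32°C vs 52°C → primer R is higher.

Primer R, 52°C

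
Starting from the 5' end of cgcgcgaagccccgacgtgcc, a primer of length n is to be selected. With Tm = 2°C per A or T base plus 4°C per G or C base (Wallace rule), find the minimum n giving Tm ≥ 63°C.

n = 18

First 17 bases: CGCGCGAAGCCCCGACG → Tm = 62°C (< 63°C)
First 18 bases: CGCGCGAAGCCCCGACGT → Tm = 64°C (≥ 63°C)
Since every base adds ≥2°C, Tm only increases with n, so the threshold is first crossed at n = 18.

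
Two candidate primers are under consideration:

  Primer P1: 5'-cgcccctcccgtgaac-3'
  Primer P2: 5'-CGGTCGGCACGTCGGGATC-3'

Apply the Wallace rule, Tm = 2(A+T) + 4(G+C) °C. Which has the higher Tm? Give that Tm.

Primer P1: A+T=4, G+C=12 → Tm = 2(4)+4(12) = 56°C
Primer P2: A+T=5, G+C=14 → Tm = 2(5)+4(14) = 66°C
56°C vs 66°C → primer P2 is higher.

Primer P2, 66°C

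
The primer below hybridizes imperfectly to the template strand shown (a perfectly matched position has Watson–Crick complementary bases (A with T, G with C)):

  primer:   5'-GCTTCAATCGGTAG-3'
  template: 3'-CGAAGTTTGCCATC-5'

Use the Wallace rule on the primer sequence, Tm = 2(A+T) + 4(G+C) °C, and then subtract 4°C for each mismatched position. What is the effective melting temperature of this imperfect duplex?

38°C

Primer base counts: A=3, T=4, G=4, C=3 → A+T=7, G+C=7
Perfect-match Tm = 2(7) + 4(7) = 14 + 28 = 42°C
Mismatches (positions where the bases are not complementary): 1 (at position 8)
Effective Tm = 42 − 1×4 = 42 − 4 = 38°C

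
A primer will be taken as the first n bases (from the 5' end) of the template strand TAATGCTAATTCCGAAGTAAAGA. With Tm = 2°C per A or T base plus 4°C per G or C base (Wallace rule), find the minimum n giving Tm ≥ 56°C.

n = 22

First 21 bases: TAATGCTAATTCCGAAGTAAA → Tm = 54°C (< 56°C)
First 22 bases: TAATGCTAATTCCGAAGTAAAG → Tm = 58°C (≥ 56°C)
Since every base adds ≥2°C, Tm only increases with n, so the threshold is first crossed at n = 22.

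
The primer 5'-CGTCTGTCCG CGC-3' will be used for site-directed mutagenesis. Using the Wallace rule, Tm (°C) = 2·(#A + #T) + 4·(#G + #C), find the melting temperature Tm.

46°C

Base counts: T=3, G=4, A=0, C=6
AT pairs contribute 3, GC pairs contribute 10.
Tm = 2×3 + 4×10 = 46°C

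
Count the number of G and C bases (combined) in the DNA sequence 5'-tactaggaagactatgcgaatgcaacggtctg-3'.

15

Counting bases: C=6, A=10, T=7, G=9
G+C = 9 + 6 = 15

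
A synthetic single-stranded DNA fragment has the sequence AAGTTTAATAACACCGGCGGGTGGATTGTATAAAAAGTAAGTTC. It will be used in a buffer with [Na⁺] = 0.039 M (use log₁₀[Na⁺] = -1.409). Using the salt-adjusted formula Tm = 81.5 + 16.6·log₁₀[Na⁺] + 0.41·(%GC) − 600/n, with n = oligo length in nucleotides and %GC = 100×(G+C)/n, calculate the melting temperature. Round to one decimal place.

59.4°C

Length n = 44. Scanning the sequence gives G=11, C=5, A=16, T=12.
G+C = 16, so %GC = 16/44 × 100 = 36.364%
Salt term: 16.6 × (-1.409) = -23.389
GC term: 0.41 × 36.364 = 14.909; length term: −600/44 = −13.636
Tm = 81.5 + (-23.389) + 14.909 − 13.636 = 59.384 → 59.4°C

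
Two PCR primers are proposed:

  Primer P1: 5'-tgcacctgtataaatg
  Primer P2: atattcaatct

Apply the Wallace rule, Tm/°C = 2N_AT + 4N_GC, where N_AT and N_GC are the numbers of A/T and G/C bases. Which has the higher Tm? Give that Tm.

Primer P1, 44°C

Primer P1: A+T=10, G+C=6 → Tm = 2(10)+4(6) = 44°C
Primer P2: A+T=9, G+C=2 → Tm = 2(9)+4(2) = 26°C
44°C vs 26°C → primer P1 is higher.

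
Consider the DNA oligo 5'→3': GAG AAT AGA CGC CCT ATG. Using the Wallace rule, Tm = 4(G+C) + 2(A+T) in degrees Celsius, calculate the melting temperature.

Base counts: T=3, A=6, C=4, G=5
A+T = 9, G+C = 9
Tm = 2×9 + 4×9 = 54°C

54°C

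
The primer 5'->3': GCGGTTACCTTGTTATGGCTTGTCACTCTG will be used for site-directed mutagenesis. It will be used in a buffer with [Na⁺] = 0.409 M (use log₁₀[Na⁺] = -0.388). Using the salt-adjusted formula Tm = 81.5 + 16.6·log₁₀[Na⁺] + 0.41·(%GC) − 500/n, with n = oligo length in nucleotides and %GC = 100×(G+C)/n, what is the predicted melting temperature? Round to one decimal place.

78.9°C

Length n = 30. Counting bases: T=12, A=3, G=8, C=7
G+C = 15, so %GC = 15/30 × 100 = 50%
Salt term: 16.6 × (-0.388) = -6.441
GC term: 0.41 × 50 = 20.5; length term: −500/30 = −16.667
Tm = 81.5 + (-6.441) + 20.5 − 16.667 = 78.892 → 78.9°C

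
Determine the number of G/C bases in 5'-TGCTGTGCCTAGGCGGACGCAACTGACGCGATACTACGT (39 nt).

23

Base counts: T=8, A=8, G=12, C=11
G+C = 12 + 11 = 23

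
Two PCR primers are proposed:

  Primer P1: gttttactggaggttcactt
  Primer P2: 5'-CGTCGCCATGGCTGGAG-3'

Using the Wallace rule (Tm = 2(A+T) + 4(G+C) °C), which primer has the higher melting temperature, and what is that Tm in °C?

Primer P1: A+T=12, G+C=8 → Tm = 2(12)+4(8) = 56°C
Primer P2: A+T=5, G+C=12 → Tm = 2(5)+4(12) = 58°C
56°C vs 58°C → primer P2 is higher.

Primer P2, 58°C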